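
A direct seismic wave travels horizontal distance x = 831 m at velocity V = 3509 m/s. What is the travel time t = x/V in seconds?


t = x / V
= 831 / 3509
= 0.2368 s

0.2368


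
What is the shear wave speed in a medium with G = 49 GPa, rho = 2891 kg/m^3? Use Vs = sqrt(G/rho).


Convert G to Pa: G = 49e9 Pa
Compute G/rho = 49e9 / 2891 = 16949152.5424
Vs = sqrt(16949152.5424) = 4116.93 m/s

4116.93


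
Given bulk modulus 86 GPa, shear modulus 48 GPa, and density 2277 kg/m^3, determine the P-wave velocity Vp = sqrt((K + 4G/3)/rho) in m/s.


First compute the effective modulus:
K + 4G/3 = 86e9 + 4*48e9/3 = 150000000000.0 Pa
Then divide by density:
150000000000.0 / 2277 = 65876152.8327 Pa/(kg/m^3)
Take the square root:
Vp = sqrt(65876152.8327) = 8116.41 m/s

8116.41


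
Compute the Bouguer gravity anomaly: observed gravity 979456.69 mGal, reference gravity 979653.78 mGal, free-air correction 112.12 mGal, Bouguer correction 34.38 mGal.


BA = g_obs - g_ref + FAC - BC
= 979456.69 - 979653.78 + 112.12 - 34.38
= -119.35 mGal

-119.35


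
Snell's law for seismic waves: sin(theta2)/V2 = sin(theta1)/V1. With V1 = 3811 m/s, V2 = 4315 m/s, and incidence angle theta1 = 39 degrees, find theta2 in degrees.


sin(theta1) = sin(39 deg) = 0.62932
sin(theta2) = V2/V1 * sin(theta1) = 4315/3811 * 0.62932 = 0.712547
theta2 = arcsin(0.712547) = 45.4425 degrees

45.4425


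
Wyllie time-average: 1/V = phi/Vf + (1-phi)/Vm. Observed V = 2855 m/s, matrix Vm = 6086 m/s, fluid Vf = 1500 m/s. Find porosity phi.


1/V - 1/Vm = 1/2855 - 1/6086 = 0.00018595
1/Vf - 1/Vm = 1/1500 - 1/6086 = 0.00050236
phi = 0.00018595 / 0.00050236 = 0.3702

0.3702


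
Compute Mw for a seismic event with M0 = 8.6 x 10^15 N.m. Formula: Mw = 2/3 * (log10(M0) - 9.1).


log10(M0) = log10(8.6 x 10^15) = 15.9345
Mw = 2/3 * (15.9345 - 9.1)
= 2/3 * 6.8345
= 4.56

4.56


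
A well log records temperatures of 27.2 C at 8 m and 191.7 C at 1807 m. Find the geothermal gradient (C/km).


dT = 191.7 - 27.2 = 164.5 C
dz = 1807 - 8 = 1799 m
gradient = dT/dz * 1000 = 164.5/1799 * 1000 = 91.4397 C/km

91.4397


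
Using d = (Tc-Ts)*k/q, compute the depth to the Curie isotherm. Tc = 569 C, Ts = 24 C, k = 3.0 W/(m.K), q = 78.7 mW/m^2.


T_Curie - T_surf = 569 - 24 = 545 C
Convert q to W/m^2: 78.7 mW/m^2 = 0.0787 W/m^2
d = 545 * 3.0 / 0.0787 = 20775.1 m

20775.1


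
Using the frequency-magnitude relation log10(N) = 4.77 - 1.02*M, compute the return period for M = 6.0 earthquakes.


log10(N) = 4.77 - 1.02*6.0 = -1.35
N = 10^-1.35 = 0.044668
T = 1/N = 1/0.044668 = 22.3872 years

22.3872


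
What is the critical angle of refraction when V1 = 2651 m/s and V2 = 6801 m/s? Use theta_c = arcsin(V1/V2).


V1/V2 = 2651/6801 = 0.389796
theta_c = arcsin(0.389796) = 22.9418 degrees

22.9418


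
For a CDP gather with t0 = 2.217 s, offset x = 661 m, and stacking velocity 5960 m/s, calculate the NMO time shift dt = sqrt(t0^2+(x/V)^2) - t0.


x/Vnmo = 661/5960 = 0.110906
(x/Vnmo)^2 = 0.0123
t0^2 = 4.915089
sqrt(4.915089 + 0.0123) = 2.219772
dt = 2.219772 - 2.217 = 0.002772

0.002772


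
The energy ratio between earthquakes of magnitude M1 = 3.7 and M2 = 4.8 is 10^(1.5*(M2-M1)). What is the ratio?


M2 - M1 = 4.8 - 3.7 = 1.1
1.5 * 1.1 = 1.65
ratio = 10^1.65 = 44.67

44.67


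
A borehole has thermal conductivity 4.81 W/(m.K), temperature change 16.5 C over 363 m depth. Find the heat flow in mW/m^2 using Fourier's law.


q = k * dT / dz * 1000
= 4.81 * 16.5 / 363 * 1000
= 0.218636 * 1000
= 218.6364 mW/m^2

218.6364


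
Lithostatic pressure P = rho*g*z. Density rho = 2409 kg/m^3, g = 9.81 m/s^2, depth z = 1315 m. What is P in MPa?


P = rho * g * z / 1e6
= 2409 * 9.81 * 1315 / 1e6
= 31076461.35 / 1e6
= 31.0765 MPa

31.0765


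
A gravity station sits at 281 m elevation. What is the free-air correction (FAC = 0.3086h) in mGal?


FAC = 0.3086 * h
= 0.3086 * 281
= 86.7166 mGal

86.7166


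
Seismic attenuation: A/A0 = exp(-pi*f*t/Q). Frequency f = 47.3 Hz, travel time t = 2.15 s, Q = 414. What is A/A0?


pi*f*t/Q = pi*47.3*2.15/414 = 0.771701
A/A0 = exp(-0.771701) = 0.462226

0.462226


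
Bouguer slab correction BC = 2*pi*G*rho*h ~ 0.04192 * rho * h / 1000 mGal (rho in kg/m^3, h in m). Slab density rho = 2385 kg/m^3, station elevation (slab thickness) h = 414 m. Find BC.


BC = 0.04192 * rho * h / 1000
= 0.04192 * 2385 * 414 / 1000
= 41.3914 mGal

41.3914


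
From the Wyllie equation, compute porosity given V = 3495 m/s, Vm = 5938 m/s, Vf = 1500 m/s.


1/V - 1/Vm = 1/3495 - 1/5938 = 0.00011772
1/Vf - 1/Vm = 1/1500 - 1/5938 = 0.00049826
phi = 0.00011772 / 0.00049826 = 0.2363

0.2363


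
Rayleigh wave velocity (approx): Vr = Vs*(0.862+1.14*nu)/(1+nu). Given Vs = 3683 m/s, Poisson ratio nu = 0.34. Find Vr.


Numerator factor = 0.862 + 1.14*0.34 = 1.2496
Denominator = 1 + 0.34 = 1.34
Vr = 3683 * 1.2496 / 1.34 = 3434.53 m/s

3434.53


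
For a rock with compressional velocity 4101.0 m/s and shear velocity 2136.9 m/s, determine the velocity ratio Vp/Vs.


Vp/Vs = 4101.0 / 2136.9
= 1.9191

1.9191


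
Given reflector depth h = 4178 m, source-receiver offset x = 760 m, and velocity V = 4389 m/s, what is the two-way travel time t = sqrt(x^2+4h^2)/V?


x^2 + 4h^2 = 760^2 + 4*4178^2 = 577600 + 69822736 = 70400336
sqrt(70400336) = 8390.4908
t = 8390.4908 / 4389 = 1.9117 s

1.9117


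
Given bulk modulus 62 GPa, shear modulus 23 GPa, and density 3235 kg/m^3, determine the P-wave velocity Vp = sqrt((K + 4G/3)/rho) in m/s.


First compute the effective modulus:
K + 4G/3 = 62e9 + 4*23e9/3 = 92666666666.67 Pa
Then divide by density:
92666666666.67 / 3235 = 28645028.3359 Pa/(kg/m^3)
Take the square root:
Vp = sqrt(28645028.3359) = 5352.11 m/s

5352.11


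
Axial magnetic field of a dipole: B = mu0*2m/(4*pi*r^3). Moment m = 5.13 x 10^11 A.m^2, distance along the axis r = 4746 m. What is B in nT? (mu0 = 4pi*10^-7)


m = 5.13 x 10^11 = 513000000000 A.m^2
2m = 1026000000000 A.m^2
r^3 = 4746^3 = 106901352936
B = (4pi*10^-7) * 1026000000000 / (4*pi * 106901352936) * 1e9
= 1289309.625033 / 1343362020170.19 * 1e9
= 959.7633 nT

959.7633


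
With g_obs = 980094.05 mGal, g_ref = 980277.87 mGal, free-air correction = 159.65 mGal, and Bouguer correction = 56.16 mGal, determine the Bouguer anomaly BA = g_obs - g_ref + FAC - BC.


BA = g_obs - g_ref + FAC - BC
= 980094.05 - 980277.87 + 159.65 - 56.16
= -80.33 mGal

-80.33


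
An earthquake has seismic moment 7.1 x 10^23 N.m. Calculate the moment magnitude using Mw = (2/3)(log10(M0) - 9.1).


log10(M0) = log10(7.1 x 10^23) = 23.8513
Mw = 2/3 * (23.8513 - 9.1)
= 2/3 * 14.7513
= 9.83

9.83


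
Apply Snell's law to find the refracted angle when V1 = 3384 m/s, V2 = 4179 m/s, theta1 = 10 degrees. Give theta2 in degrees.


sin(theta1) = sin(10 deg) = 0.173648
sin(theta2) = V2/V1 * sin(theta1) = 4179/3384 * 0.173648 = 0.214443
theta2 = arcsin(0.214443) = 12.3829 degrees

12.3829


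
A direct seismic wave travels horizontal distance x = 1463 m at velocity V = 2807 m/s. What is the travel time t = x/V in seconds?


t = x / V
= 1463 / 2807
= 0.5212 s

0.5212


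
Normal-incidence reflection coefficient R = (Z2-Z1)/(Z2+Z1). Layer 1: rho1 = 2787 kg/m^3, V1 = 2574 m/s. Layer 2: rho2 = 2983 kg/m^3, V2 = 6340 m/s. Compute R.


Z1 = 2787 * 2574 = 7173738
Z2 = 2983 * 6340 = 18912220
R = (18912220 - 7173738) / (18912220 + 7173738) = 11738482 / 26085958 = 0.45

0.45


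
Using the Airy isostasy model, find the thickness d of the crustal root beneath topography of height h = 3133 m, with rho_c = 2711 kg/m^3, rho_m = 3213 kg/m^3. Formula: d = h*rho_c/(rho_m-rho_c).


rho_m - rho_c = 3213 - 2711 = 502
d = 3133 * 2711 / 502
= 8493563 / 502
= 16919.45 m

16919.45


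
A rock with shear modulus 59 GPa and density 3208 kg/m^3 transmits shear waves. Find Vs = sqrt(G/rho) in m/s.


Convert G to Pa: G = 59e9 Pa
Compute G/rho = 59e9 / 3208 = 18391521.197
Vs = sqrt(18391521.197) = 4288.53 m/s

4288.53


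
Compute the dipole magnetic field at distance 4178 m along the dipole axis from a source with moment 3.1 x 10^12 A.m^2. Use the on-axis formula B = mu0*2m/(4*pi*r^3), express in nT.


m = 3.1 x 10^12 = 3100000000000 A.m^2
2m = 6200000000000 A.m^2
r^3 = 4178^3 = 72929847752
B = (4pi*10^-7) * 6200000000000 / (4*pi * 72929847752) * 1e9
= 7791149.780903 / 916463495700.42 * 1e9
= 8501.3204 nT

8501.3204


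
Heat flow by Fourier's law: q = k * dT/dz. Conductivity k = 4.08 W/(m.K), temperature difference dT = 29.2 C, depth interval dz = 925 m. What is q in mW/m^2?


q = k * dT / dz * 1000
= 4.08 * 29.2 / 925 * 1000
= 0.128796 * 1000
= 128.7957 mW/m^2

128.7957


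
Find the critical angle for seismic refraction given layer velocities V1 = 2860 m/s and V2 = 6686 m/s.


V1/V2 = 2860/6686 = 0.427759
theta_c = arcsin(0.427759) = 25.3255 degrees

25.3255


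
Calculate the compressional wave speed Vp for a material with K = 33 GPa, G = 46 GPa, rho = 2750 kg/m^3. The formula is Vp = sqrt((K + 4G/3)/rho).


First compute the effective modulus:
K + 4G/3 = 33e9 + 4*46e9/3 = 94333333333.33 Pa
Then divide by density:
94333333333.33 / 2750 = 34303030.303 Pa/(kg/m^3)
Take the square root:
Vp = sqrt(34303030.303) = 5856.88 m/s

5856.88


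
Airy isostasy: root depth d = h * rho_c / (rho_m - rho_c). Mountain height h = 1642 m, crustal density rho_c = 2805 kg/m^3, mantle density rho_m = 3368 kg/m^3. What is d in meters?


rho_m - rho_c = 3368 - 2805 = 563
d = 1642 * 2805 / 563
= 4605810 / 563
= 8180.83 m

8180.83


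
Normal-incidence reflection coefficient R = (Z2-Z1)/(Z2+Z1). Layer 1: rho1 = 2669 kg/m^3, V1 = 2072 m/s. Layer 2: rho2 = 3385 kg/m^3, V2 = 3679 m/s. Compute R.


Z1 = 2669 * 2072 = 5530168
Z2 = 3385 * 3679 = 12453415
R = (12453415 - 5530168) / (12453415 + 5530168) = 6923247 / 17983583 = 0.385

0.385


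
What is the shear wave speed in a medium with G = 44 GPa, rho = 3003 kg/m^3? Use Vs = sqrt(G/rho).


Convert G to Pa: G = 44e9 Pa
Compute G/rho = 44e9 / 3003 = 14652014.652
Vs = sqrt(14652014.652) = 3827.8 m/s

3827.8


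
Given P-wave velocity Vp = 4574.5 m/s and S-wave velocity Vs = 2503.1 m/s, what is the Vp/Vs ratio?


Vp/Vs = 4574.5 / 2503.1
= 1.8275

1.8275


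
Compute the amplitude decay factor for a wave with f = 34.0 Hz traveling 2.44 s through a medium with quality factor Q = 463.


pi*f*t/Q = pi*34.0*2.44/463 = 0.562908
A/A0 = exp(-0.562908) = 0.56955

0.56955


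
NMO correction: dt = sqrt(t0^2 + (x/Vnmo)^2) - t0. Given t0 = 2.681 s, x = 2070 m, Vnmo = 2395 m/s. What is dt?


x/Vnmo = 2070/2395 = 0.864301
(x/Vnmo)^2 = 0.747016
t0^2 = 7.187761
sqrt(7.187761 + 0.747016) = 2.816874
dt = 2.816874 - 2.681 = 0.135874

0.135874


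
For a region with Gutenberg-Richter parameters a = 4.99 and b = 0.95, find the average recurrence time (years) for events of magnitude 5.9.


log10(N) = 4.99 - 0.95*5.9 = -0.615
N = 10^-0.615 = 0.242661
T = 1/N = 1/0.242661 = 4.121 years

4.121


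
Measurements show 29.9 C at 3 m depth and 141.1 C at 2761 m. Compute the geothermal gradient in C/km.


dT = 141.1 - 29.9 = 111.2 C
dz = 2761 - 3 = 2758 m
gradient = dT/dz * 1000 = 111.2/2758 * 1000 = 40.3191 C/km

40.3191


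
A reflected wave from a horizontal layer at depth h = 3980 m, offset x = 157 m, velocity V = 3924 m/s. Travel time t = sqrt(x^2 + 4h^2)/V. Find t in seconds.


x^2 + 4h^2 = 157^2 + 4*3980^2 = 24649 + 63361600 = 63386249
sqrt(63386249) = 7961.5482
t = 7961.5482 / 3924 = 2.0289 s

2.0289


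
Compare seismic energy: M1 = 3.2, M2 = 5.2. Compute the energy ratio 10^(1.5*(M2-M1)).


M2 - M1 = 5.2 - 3.2 = 2.0
1.5 * 2.0 = 3.0
ratio = 10^3.0 = 1000.0

1000.0


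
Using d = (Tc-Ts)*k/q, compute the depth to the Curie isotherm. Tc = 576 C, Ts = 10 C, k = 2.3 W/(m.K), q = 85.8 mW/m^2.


T_Curie - T_surf = 576 - 10 = 566 C
Convert q to W/m^2: 85.8 mW/m^2 = 0.0858 W/m^2
d = 566 * 2.3 / 0.0858 = 15172.49 m

15172.49


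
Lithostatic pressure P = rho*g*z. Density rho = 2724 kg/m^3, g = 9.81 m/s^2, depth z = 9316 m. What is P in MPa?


P = rho * g * z / 1e6
= 2724 * 9.81 * 9316 / 1e6
= 248946251.04 / 1e6
= 248.9463 MPa

248.9463


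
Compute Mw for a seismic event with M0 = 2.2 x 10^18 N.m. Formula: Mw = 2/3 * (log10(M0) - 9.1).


log10(M0) = log10(2.2 x 10^18) = 18.3424
Mw = 2/3 * (18.3424 - 9.1)
= 2/3 * 9.2424
= 6.16

6.16


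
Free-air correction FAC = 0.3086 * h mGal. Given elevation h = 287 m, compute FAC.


FAC = 0.3086 * h
= 0.3086 * 287
= 88.5682 mGal

88.5682


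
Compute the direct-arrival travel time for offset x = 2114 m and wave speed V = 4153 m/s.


t = x / V
= 2114 / 4153
= 0.509 s

0.509


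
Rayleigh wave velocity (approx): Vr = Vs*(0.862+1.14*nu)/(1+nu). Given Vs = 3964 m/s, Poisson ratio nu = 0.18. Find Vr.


Numerator factor = 0.862 + 1.14*0.18 = 1.0672
Denominator = 1 + 0.18 = 1.18
Vr = 3964 * 1.0672 / 1.18 = 3585.07 m/s

3585.07


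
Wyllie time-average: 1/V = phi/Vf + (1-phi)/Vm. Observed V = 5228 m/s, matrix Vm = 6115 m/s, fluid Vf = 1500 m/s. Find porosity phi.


1/V - 1/Vm = 1/5228 - 1/6115 = 2.775e-05
1/Vf - 1/Vm = 1/1500 - 1/6115 = 0.00050313
phi = 2.775e-05 / 0.00050313 = 0.0551

0.0551


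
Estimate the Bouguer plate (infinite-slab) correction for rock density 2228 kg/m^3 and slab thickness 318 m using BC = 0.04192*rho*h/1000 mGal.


BC = 0.04192 * rho * h / 1000
= 0.04192 * 2228 * 318 / 1000
= 29.7005 mGal

29.7005


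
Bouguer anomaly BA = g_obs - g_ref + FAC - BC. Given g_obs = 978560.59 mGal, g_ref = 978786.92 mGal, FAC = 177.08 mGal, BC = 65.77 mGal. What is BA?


BA = g_obs - g_ref + FAC - BC
= 978560.59 - 978786.92 + 177.08 - 65.77
= -115.02 mGal

-115.02


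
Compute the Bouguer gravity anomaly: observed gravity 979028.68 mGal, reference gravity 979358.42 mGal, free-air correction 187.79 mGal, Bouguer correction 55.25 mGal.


BA = g_obs - g_ref + FAC - BC
= 979028.68 - 979358.42 + 187.79 - 55.25
= -197.2 mGal

-197.2


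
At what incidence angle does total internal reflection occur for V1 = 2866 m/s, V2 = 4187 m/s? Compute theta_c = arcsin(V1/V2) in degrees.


V1/V2 = 2866/4187 = 0.6845
theta_c = arcsin(0.6845) = 43.1963 degrees

43.1963


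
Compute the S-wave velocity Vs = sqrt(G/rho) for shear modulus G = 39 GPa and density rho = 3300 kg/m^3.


Convert G to Pa: G = 39e9 Pa
Compute G/rho = 39e9 / 3300 = 11818181.8182
Vs = sqrt(11818181.8182) = 3437.76 m/s

3437.76


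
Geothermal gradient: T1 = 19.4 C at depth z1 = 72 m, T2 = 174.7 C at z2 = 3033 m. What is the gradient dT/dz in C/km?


dT = 174.7 - 19.4 = 155.3 C
dz = 3033 - 72 = 2961 m
gradient = dT/dz * 1000 = 155.3/2961 * 1000 = 52.4485 C/km

52.4485


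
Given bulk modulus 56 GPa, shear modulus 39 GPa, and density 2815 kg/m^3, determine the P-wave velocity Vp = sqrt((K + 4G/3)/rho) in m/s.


First compute the effective modulus:
K + 4G/3 = 56e9 + 4*39e9/3 = 108000000000.0 Pa
Then divide by density:
108000000000.0 / 2815 = 38365896.9805 Pa/(kg/m^3)
Take the square root:
Vp = sqrt(38365896.9805) = 6194.02 m/s

6194.02


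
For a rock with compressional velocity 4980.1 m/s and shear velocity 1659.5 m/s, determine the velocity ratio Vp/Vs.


Vp/Vs = 4980.1 / 1659.5
= 3.001

3.001


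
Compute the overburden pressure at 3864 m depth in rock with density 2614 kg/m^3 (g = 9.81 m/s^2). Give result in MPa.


P = rho * g * z / 1e6
= 2614 * 9.81 * 3864 / 1e6
= 99085865.76 / 1e6
= 99.0859 MPa

99.0859


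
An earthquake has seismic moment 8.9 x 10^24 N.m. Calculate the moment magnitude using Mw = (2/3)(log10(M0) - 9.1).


log10(M0) = log10(8.9 x 10^24) = 24.9494
Mw = 2/3 * (24.9494 - 9.1)
= 2/3 * 15.8494
= 10.57

10.57


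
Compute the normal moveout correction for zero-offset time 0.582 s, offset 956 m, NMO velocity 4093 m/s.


x/Vnmo = 956/4093 = 0.23357
(x/Vnmo)^2 = 0.054555
t0^2 = 0.338724
sqrt(0.338724 + 0.054555) = 0.627119
dt = 0.627119 - 0.582 = 0.045119

0.045119


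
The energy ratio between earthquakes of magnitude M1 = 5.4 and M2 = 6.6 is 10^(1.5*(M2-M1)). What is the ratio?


M2 - M1 = 6.6 - 5.4 = 1.2
1.5 * 1.2 = 1.8
ratio = 10^1.8 = 63.1

63.1


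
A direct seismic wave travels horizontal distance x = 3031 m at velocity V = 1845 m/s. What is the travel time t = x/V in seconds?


t = x / V
= 3031 / 1845
= 1.6428 s

1.6428


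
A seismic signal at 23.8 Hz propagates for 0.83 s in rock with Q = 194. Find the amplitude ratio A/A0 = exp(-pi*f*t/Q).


pi*f*t/Q = pi*23.8*0.83/194 = 0.319892
A/A0 = exp(-0.319892) = 0.726228

0.726228


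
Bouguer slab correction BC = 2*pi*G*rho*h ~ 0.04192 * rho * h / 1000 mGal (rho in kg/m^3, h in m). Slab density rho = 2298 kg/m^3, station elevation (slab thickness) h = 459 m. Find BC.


BC = 0.04192 * rho * h / 1000
= 0.04192 * 2298 * 459 / 1000
= 44.2165 mGal

44.2165


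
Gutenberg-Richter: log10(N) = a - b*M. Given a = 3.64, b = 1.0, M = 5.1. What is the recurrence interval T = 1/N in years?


log10(N) = 3.64 - 1.0*5.1 = -1.46
N = 10^-1.46 = 0.034674
T = 1/N = 1/0.034674 = 28.8403 years

28.8403


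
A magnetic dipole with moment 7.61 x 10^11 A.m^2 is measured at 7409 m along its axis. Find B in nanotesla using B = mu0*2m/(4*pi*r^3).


m = 7.61 x 10^11 = 761000000000 A.m^2
2m = 1522000000000 A.m^2
r^3 = 7409^3 = 406704318929
B = (4pi*10^-7) * 1522000000000 / (4*pi * 406704318929) * 1e9
= 1912601.607505 / 5110797202122.35 * 1e9
= 374.2276 nT

374.2276


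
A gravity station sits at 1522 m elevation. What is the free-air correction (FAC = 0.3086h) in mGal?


FAC = 0.3086 * h
= 0.3086 * 1522
= 469.6892 mGal

469.6892


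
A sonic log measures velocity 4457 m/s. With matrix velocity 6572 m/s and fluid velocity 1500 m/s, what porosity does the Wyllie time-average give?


1/V - 1/Vm = 1/4457 - 1/6572 = 7.221e-05
1/Vf - 1/Vm = 1/1500 - 1/6572 = 0.00051451
phi = 7.221e-05 / 0.00051451 = 0.1403

0.1403


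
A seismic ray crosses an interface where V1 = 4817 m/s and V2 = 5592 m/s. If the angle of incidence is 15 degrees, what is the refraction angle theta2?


sin(theta1) = sin(15 deg) = 0.258819
sin(theta2) = V2/V1 * sin(theta1) = 5592/4817 * 0.258819 = 0.30046
theta2 = arcsin(0.30046) = 17.4852 degrees

17.4852


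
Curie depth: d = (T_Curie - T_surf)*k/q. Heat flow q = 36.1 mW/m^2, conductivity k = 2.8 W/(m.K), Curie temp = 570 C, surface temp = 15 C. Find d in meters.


T_Curie - T_surf = 570 - 15 = 555 C
Convert q to W/m^2: 36.1 mW/m^2 = 0.0361 W/m^2
d = 555 * 2.8 / 0.0361 = 43047.09 m

43047.09


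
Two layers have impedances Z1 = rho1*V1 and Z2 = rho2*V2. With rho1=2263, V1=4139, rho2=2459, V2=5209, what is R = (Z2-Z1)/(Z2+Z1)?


Z1 = 2263 * 4139 = 9366557
Z2 = 2459 * 5209 = 12808931
R = (12808931 - 9366557) / (12808931 + 9366557) = 3442374 / 22175488 = 0.1552

0.1552


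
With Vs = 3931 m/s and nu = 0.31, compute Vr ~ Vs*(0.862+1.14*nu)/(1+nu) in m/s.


Numerator factor = 0.862 + 1.14*0.31 = 1.2154
Denominator = 1 + 0.31 = 1.31
Vr = 3931 * 1.2154 / 1.31 = 3647.13 m/s

3647.13


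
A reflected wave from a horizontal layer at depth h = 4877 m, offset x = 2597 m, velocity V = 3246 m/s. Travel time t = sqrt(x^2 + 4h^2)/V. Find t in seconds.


x^2 + 4h^2 = 2597^2 + 4*4877^2 = 6744409 + 95140516 = 101884925
sqrt(101884925) = 10093.8063
t = 10093.8063 / 3246 = 3.1096 s

3.1096


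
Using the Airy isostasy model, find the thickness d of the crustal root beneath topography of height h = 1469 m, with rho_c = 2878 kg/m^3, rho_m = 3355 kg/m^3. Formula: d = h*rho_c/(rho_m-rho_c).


rho_m - rho_c = 3355 - 2878 = 477
d = 1469 * 2878 / 477
= 4227782 / 477
= 8863.27 m

8863.27


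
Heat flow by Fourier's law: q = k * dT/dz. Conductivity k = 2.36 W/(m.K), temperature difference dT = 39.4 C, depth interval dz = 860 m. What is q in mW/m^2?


q = k * dT / dz * 1000
= 2.36 * 39.4 / 860 * 1000
= 0.108121 * 1000
= 108.1209 mW/m^2

108.1209


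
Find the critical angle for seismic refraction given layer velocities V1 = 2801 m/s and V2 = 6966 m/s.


V1/V2 = 2801/6966 = 0.402096
theta_c = arcsin(0.402096) = 23.7093 degrees

23.7093


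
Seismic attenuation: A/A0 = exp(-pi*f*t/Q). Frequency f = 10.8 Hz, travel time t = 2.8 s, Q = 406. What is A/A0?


pi*f*t/Q = pi*10.8*2.8/406 = 0.233994
A/A0 = exp(-0.233994) = 0.791366

0.791366


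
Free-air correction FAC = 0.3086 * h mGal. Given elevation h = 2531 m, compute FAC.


FAC = 0.3086 * h
= 0.3086 * 2531
= 781.0666 mGal

781.0666


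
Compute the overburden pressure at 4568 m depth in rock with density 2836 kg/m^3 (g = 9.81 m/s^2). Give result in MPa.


P = rho * g * z / 1e6
= 2836 * 9.81 * 4568 / 1e6
= 127087058.88 / 1e6
= 127.0871 MPa

127.0871


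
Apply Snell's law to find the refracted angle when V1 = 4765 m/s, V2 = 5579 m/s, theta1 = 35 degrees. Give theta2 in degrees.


sin(theta1) = sin(35 deg) = 0.573576
sin(theta2) = V2/V1 * sin(theta1) = 5579/4765 * 0.573576 = 0.67156
theta2 = arcsin(0.67156) = 42.1876 degrees

42.1876


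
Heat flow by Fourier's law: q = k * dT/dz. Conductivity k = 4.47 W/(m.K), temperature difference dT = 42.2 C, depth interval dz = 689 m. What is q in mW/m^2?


q = k * dT / dz * 1000
= 4.47 * 42.2 / 689 * 1000
= 0.273779 * 1000
= 273.7794 mW/m^2

273.7794


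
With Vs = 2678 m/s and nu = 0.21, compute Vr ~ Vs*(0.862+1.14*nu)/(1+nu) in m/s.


Numerator factor = 0.862 + 1.14*0.21 = 1.1014
Denominator = 1 + 0.21 = 1.21
Vr = 2678 * 1.1014 / 1.21 = 2437.64 m/s

2437.64


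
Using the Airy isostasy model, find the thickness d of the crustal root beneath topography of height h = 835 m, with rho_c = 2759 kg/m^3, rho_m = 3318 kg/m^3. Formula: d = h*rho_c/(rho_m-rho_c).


rho_m - rho_c = 3318 - 2759 = 559
d = 835 * 2759 / 559
= 2303765 / 559
= 4121.23 m

4121.23


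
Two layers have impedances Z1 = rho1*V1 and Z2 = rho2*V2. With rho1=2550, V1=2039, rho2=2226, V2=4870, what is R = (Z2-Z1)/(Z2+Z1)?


Z1 = 2550 * 2039 = 5199450
Z2 = 2226 * 4870 = 10840620
R = (10840620 - 5199450) / (10840620 + 5199450) = 5641170 / 16040070 = 0.3517

0.3517


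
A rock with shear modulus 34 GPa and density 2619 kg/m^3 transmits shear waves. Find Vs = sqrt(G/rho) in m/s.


Convert G to Pa: G = 34e9 Pa
Compute G/rho = 34e9 / 2619 = 12982054.2192
Vs = sqrt(12982054.2192) = 3603.06 m/s

3603.06


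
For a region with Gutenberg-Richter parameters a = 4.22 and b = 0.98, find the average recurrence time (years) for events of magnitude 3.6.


log10(N) = 4.22 - 0.98*3.6 = 0.692
N = 10^0.692 = 4.920395
T = 1/N = 1/4.920395 = 0.2032 years

0.2032


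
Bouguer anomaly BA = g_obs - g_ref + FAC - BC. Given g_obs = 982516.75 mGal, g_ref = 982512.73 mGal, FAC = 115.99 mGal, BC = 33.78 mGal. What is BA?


BA = g_obs - g_ref + FAC - BC
= 982516.75 - 982512.73 + 115.99 - 33.78
= 86.23 mGal

86.23


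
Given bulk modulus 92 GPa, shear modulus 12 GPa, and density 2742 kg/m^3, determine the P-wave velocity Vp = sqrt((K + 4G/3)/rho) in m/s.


First compute the effective modulus:
K + 4G/3 = 92e9 + 4*12e9/3 = 108000000000.0 Pa
Then divide by density:
108000000000.0 / 2742 = 39387308.5339 Pa/(kg/m^3)
Take the square root:
Vp = sqrt(39387308.5339) = 6275.93 m/s

6275.93


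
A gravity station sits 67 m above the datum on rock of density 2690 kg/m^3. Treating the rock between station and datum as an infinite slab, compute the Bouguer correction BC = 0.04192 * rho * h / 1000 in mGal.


BC = 0.04192 * rho * h / 1000
= 0.04192 * 2690 * 67 / 1000
= 7.5552 mGal

7.5552


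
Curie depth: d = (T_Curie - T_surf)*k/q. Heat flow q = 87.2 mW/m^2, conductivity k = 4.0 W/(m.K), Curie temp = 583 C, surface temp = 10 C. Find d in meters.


T_Curie - T_surf = 583 - 10 = 573 C
Convert q to W/m^2: 87.2 mW/m^2 = 0.0872 W/m^2
d = 573 * 4.0 / 0.0872 = 26284.4 m

26284.4


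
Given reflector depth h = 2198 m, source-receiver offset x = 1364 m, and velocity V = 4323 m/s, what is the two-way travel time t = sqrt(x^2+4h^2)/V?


x^2 + 4h^2 = 1364^2 + 4*2198^2 = 1860496 + 19324816 = 21185312
sqrt(21185312) = 4602.7505
t = 4602.7505 / 4323 = 1.0647 s

1.0647


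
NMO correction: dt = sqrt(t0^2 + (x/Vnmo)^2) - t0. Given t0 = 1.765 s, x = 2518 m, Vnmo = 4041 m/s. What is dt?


x/Vnmo = 2518/4041 = 0.623113
(x/Vnmo)^2 = 0.38827
t0^2 = 3.115225
sqrt(3.115225 + 0.38827) = 1.871763
dt = 1.871763 - 1.765 = 0.106763

0.106763


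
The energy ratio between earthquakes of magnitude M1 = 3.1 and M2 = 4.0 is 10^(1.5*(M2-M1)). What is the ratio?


M2 - M1 = 4.0 - 3.1 = 0.9
1.5 * 0.9 = 1.35
ratio = 10^1.35 = 22.39

22.39


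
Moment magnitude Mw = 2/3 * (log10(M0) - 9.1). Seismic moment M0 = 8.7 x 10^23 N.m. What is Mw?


log10(M0) = log10(8.7 x 10^23) = 23.9395
Mw = 2/3 * (23.9395 - 9.1)
= 2/3 * 14.8395
= 9.89

9.89


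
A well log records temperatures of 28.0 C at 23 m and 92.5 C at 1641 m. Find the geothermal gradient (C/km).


dT = 92.5 - 28.0 = 64.5 C
dz = 1641 - 23 = 1618 m
gradient = dT/dz * 1000 = 64.5/1618 * 1000 = 39.864 C/km

39.864


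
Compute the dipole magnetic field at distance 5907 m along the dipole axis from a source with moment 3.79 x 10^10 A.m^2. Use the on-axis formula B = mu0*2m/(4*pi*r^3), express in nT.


m = 3.79 x 10^10 = 37900000000 A.m^2
2m = 75800000000 A.m^2
r^3 = 5907^3 = 206110877643
B = (4pi*10^-7) * 75800000000 / (4*pi * 206110877643) * 1e9
= 95253.089257 / 2590065676112.77 * 1e9
= 36.7763 nT

36.7763


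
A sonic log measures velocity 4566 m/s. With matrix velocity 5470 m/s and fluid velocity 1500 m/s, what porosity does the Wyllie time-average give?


1/V - 1/Vm = 1/4566 - 1/5470 = 3.619e-05
1/Vf - 1/Vm = 1/1500 - 1/5470 = 0.00048385
phi = 3.619e-05 / 0.00048385 = 0.0748

0.0748


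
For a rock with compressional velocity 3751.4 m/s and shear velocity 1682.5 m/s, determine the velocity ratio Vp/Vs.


Vp/Vs = 3751.4 / 1682.5
= 2.2297

2.2297


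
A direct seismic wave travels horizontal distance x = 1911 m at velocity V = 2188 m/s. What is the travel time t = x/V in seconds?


t = x / V
= 1911 / 2188
= 0.8734 s

0.8734


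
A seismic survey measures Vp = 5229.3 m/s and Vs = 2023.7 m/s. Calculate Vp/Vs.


Vp/Vs = 5229.3 / 2023.7
= 2.584

2.584


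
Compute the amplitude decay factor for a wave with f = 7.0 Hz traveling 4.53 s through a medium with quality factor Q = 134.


pi*f*t/Q = pi*7.0*4.53/134 = 0.743432
A/A0 = exp(-0.743432) = 0.475479

0.475479


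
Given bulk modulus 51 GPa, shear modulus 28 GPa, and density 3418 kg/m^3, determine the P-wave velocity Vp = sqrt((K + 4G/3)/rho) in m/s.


First compute the effective modulus:
K + 4G/3 = 51e9 + 4*28e9/3 = 88333333333.33 Pa
Then divide by density:
88333333333.33 / 3418 = 25843573.2397 Pa/(kg/m^3)
Take the square root:
Vp = sqrt(25843573.2397) = 5083.66 m/s

5083.66


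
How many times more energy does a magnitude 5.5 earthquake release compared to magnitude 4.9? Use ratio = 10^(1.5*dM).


M2 - M1 = 5.5 - 4.9 = 0.6
1.5 * 0.6 = 0.9
ratio = 10^0.9 = 7.94

7.94


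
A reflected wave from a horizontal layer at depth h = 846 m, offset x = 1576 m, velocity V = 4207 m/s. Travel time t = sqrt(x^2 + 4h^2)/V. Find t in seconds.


x^2 + 4h^2 = 1576^2 + 4*846^2 = 2483776 + 2862864 = 5346640
sqrt(5346640) = 2312.2803
t = 2312.2803 / 4207 = 0.5496 s

0.5496


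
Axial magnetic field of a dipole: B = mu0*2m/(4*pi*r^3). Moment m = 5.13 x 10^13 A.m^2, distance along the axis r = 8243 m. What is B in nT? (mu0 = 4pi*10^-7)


m = 5.13 x 10^13 = 51300000000000 A.m^2
2m = 102600000000000 A.m^2
r^3 = 8243^3 = 560087524907
B = (4pi*10^-7) * 102600000000000 / (4*pi * 560087524907) * 1e9
= 128930962.503325 / 7038267414460.49 * 1e9
= 18318.5655 nT

18318.5655


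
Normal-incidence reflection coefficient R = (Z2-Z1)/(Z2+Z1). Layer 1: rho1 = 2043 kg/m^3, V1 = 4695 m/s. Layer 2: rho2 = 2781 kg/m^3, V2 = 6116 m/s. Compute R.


Z1 = 2043 * 4695 = 9591885
Z2 = 2781 * 6116 = 17008596
R = (17008596 - 9591885) / (17008596 + 9591885) = 7416711 / 26600481 = 0.2788

0.2788


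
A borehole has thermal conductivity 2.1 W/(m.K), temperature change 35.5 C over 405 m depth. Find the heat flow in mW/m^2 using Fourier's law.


q = k * dT / dz * 1000
= 2.1 * 35.5 / 405 * 1000
= 0.184074 * 1000
= 184.0741 mW/m^2

184.0741


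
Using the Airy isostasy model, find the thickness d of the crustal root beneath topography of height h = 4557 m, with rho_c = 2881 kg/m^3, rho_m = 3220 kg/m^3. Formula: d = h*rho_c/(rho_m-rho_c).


rho_m - rho_c = 3220 - 2881 = 339
d = 4557 * 2881 / 339
= 13128717 / 339
= 38727.78 m

38727.78


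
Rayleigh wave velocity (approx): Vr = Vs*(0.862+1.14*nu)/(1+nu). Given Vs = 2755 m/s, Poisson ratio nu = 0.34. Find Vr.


Numerator factor = 0.862 + 1.14*0.34 = 1.2496
Denominator = 1 + 0.34 = 1.34
Vr = 2755 * 1.2496 / 1.34 = 2569.14 m/s

2569.14


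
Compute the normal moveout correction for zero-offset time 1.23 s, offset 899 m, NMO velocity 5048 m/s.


x/Vnmo = 899/5048 = 0.17809
(x/Vnmo)^2 = 0.031716
t0^2 = 1.5129
sqrt(1.5129 + 0.031716) = 1.242826
dt = 1.242826 - 1.23 = 0.012826

0.012826


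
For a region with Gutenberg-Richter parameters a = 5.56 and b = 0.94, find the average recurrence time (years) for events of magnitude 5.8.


log10(N) = 5.56 - 0.94*5.8 = 0.108
N = 10^0.108 = 1.282331
T = 1/N = 1/1.282331 = 0.7798 years

0.7798


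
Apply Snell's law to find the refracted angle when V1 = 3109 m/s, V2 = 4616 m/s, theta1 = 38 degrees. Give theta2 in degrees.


sin(theta1) = sin(38 deg) = 0.615661
sin(theta2) = V2/V1 * sin(theta1) = 4616/3109 * 0.615661 = 0.914086
theta2 = arcsin(0.914086) = 66.0763 degrees

66.0763


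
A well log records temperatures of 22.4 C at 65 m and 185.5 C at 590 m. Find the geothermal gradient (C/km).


dT = 185.5 - 22.4 = 163.1 C
dz = 590 - 65 = 525 m
gradient = dT/dz * 1000 = 163.1/525 * 1000 = 310.6667 C/km

310.6667


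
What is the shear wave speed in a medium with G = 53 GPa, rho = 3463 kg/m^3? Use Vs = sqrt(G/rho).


Convert G to Pa: G = 53e9 Pa
Compute G/rho = 53e9 / 3463 = 15304649.1481
Vs = sqrt(15304649.1481) = 3912.12 m/s

3912.12


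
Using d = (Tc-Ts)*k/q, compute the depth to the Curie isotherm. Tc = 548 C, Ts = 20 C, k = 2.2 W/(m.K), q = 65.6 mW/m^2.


T_Curie - T_surf = 548 - 20 = 528 C
Convert q to W/m^2: 65.6 mW/m^2 = 0.0656 W/m^2
d = 528 * 2.2 / 0.0656 = 17707.32 m

17707.32


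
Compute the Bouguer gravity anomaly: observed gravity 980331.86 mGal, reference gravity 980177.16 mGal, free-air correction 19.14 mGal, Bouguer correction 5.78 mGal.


BA = g_obs - g_ref + FAC - BC
= 980331.86 - 980177.16 + 19.14 - 5.78
= 168.06 mGal

168.06


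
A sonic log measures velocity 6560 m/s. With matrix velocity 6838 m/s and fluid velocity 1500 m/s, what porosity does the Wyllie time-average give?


1/V - 1/Vm = 1/6560 - 1/6838 = 6.2e-06
1/Vf - 1/Vm = 1/1500 - 1/6838 = 0.00052043
phi = 6.2e-06 / 0.00052043 = 0.0119

0.0119


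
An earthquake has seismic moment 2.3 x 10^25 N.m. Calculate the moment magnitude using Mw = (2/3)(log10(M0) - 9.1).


log10(M0) = log10(2.3 x 10^25) = 25.3617
Mw = 2/3 * (25.3617 - 9.1)
= 2/3 * 16.2617
= 10.84

10.84


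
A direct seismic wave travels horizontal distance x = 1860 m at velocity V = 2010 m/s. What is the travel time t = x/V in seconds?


t = x / V
= 1860 / 2010
= 0.9254 s

0.9254


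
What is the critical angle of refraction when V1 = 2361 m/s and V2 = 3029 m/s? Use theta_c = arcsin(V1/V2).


V1/V2 = 2361/3029 = 0.779465
theta_c = arcsin(0.779465) = 51.2116 degrees

51.2116


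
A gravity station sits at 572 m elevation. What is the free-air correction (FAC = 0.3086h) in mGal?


FAC = 0.3086 * h
= 0.3086 * 572
= 176.5192 mGal

176.5192


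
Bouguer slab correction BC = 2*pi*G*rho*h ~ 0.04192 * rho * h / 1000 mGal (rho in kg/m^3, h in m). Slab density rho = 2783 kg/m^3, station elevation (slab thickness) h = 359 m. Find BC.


BC = 0.04192 * rho * h / 1000
= 0.04192 * 2783 * 359 / 1000
= 41.8821 mGal

41.8821


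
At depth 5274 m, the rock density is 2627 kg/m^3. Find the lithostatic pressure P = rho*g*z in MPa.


P = rho * g * z / 1e6
= 2627 * 9.81 * 5274 / 1e6
= 135915568.38 / 1e6
= 135.9156 MPa

135.9156


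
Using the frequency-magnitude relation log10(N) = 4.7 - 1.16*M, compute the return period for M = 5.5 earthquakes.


log10(N) = 4.7 - 1.16*5.5 = -1.68
N = 10^-1.68 = 0.020893
T = 1/N = 1/0.020893 = 47.863 years

47.863


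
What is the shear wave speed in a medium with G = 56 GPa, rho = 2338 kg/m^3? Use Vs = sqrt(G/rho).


Convert G to Pa: G = 56e9 Pa
Compute G/rho = 56e9 / 2338 = 23952095.8084
Vs = sqrt(23952095.8084) = 4894.09 m/s

4894.09


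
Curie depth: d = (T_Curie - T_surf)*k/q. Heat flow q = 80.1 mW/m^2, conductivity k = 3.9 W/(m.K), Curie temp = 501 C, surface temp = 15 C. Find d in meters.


T_Curie - T_surf = 501 - 15 = 486 C
Convert q to W/m^2: 80.1 mW/m^2 = 0.0801 W/m^2
d = 486 * 3.9 / 0.0801 = 23662.92 m

23662.92


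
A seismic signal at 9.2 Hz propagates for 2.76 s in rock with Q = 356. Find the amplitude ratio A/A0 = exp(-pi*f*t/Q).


pi*f*t/Q = pi*9.2*2.76/356 = 0.224077
A/A0 = exp(-0.224077) = 0.799254

0.799254


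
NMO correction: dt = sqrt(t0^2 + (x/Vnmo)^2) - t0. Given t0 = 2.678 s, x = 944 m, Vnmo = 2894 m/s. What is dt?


x/Vnmo = 944/2894 = 0.326192
(x/Vnmo)^2 = 0.106401
t0^2 = 7.171684
sqrt(7.171684 + 0.106401) = 2.697793
dt = 2.697793 - 2.678 = 0.019793

0.019793


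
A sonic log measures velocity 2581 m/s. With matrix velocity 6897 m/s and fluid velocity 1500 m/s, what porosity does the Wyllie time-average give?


1/V - 1/Vm = 1/2581 - 1/6897 = 0.00024246
1/Vf - 1/Vm = 1/1500 - 1/6897 = 0.00052168
phi = 0.00024246 / 0.00052168 = 0.4648

0.4648


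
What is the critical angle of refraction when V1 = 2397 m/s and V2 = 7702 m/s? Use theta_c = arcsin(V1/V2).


V1/V2 = 2397/7702 = 0.311218
theta_c = arcsin(0.311218) = 18.1326 degrees

18.1326


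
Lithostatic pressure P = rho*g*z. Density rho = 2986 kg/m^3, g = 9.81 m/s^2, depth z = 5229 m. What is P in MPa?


P = rho * g * z / 1e6
= 2986 * 9.81 * 5229 / 1e6
= 153171319.14 / 1e6
= 153.1713 MPa

153.1713


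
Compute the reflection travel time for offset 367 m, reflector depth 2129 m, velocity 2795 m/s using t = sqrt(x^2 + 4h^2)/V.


x^2 + 4h^2 = 367^2 + 4*2129^2 = 134689 + 18130564 = 18265253
sqrt(18265253) = 4273.7867
t = 4273.7867 / 2795 = 1.5291 s

1.5291


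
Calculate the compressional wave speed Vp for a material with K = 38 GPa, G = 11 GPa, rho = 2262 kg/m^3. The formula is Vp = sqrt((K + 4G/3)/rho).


First compute the effective modulus:
K + 4G/3 = 38e9 + 4*11e9/3 = 52666666666.67 Pa
Then divide by density:
52666666666.67 / 2262 = 23283230.1798 Pa/(kg/m^3)
Take the square root:
Vp = sqrt(23283230.1798) = 4825.27 m/s

4825.27


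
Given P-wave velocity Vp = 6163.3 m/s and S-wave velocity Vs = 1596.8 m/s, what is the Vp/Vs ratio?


Vp/Vs = 6163.3 / 1596.8
= 3.8598

3.8598


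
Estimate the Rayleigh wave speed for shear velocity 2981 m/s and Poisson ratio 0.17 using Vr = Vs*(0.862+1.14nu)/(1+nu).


Numerator factor = 0.862 + 1.14*0.17 = 1.0558
Denominator = 1 + 0.17 = 1.17
Vr = 2981 * 1.0558 / 1.17 = 2690.03 m/s

2690.03


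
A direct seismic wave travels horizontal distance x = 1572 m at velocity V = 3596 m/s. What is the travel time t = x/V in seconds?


t = x / V
= 1572 / 3596
= 0.4372 s

0.4372


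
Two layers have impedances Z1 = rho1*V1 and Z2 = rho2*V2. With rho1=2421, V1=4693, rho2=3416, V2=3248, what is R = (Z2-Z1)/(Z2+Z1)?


Z1 = 2421 * 4693 = 11361753
Z2 = 3416 * 3248 = 11095168
R = (11095168 - 11361753) / (11095168 + 11361753) = -266585 / 22456921 = -0.0119

-0.0119


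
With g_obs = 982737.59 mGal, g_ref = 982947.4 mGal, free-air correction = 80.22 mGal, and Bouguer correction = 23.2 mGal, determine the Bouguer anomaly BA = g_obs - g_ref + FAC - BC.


BA = g_obs - g_ref + FAC - BC
= 982737.59 - 982947.4 + 80.22 - 23.2
= -152.79 mGal

-152.79


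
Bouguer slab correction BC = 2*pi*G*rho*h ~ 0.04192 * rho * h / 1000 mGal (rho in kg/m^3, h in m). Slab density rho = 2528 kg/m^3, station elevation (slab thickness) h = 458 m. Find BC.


BC = 0.04192 * rho * h / 1000
= 0.04192 * 2528 * 458 / 1000
= 48.536 mGal

48.536


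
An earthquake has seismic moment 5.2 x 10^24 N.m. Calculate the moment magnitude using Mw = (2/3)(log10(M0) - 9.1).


log10(M0) = log10(5.2 x 10^24) = 24.716
Mw = 2/3 * (24.716 - 9.1)
= 2/3 * 15.616
= 10.41

10.41


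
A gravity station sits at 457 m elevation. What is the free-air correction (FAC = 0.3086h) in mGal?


FAC = 0.3086 * h
= 0.3086 * 457
= 141.0302 mGal

141.0302


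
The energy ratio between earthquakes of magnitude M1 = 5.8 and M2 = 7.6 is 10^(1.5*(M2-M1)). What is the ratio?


M2 - M1 = 7.6 - 5.8 = 1.8
1.5 * 1.8 = 2.7
ratio = 10^2.7 = 501.19

501.19


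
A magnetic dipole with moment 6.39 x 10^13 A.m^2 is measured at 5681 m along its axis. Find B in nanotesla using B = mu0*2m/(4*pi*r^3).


m = 6.39 x 10^13 = 63900000000000 A.m^2
2m = 127800000000000 A.m^2
r^3 = 5681^3 = 183347236241
B = (4pi*10^-7) * 127800000000000 / (4*pi * 183347236241) * 1e9
= 160598216.45151 / 2304009321722.87 * 1e9
= 69703.805 nT

69703.805


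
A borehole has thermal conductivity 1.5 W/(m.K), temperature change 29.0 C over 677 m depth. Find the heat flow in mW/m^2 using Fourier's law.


q = k * dT / dz * 1000
= 1.5 * 29.0 / 677 * 1000
= 0.064254 * 1000
= 64.2541 mW/m^2

64.2541


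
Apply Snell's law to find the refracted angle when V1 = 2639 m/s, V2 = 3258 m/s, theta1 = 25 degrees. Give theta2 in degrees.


sin(theta1) = sin(25 deg) = 0.422618
sin(theta2) = V2/V1 * sin(theta1) = 3258/2639 * 0.422618 = 0.521747
theta2 = arcsin(0.521747) = 31.4495 degrees

31.4495


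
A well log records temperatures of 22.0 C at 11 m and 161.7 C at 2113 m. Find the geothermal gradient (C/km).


dT = 161.7 - 22.0 = 139.7 C
dz = 2113 - 11 = 2102 m
gradient = dT/dz * 1000 = 139.7/2102 * 1000 = 66.4605 C/km

66.4605


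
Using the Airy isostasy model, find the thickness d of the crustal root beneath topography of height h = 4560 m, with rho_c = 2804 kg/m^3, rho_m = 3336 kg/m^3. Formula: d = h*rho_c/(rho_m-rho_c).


rho_m - rho_c = 3336 - 2804 = 532
d = 4560 * 2804 / 532
= 12786240 / 532
= 24034.29 m

24034.29


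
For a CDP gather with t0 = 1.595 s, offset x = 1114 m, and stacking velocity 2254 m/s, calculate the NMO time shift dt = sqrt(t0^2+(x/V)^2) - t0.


x/Vnmo = 1114/2254 = 0.494232
(x/Vnmo)^2 = 0.244266
t0^2 = 2.544025
sqrt(2.544025 + 0.244266) = 1.669818
dt = 1.669818 - 1.595 = 0.074818

0.074818


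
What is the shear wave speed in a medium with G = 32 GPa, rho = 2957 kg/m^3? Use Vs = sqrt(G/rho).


Convert G to Pa: G = 32e9 Pa
Compute G/rho = 32e9 / 2957 = 10821778.8299
Vs = sqrt(10821778.8299) = 3289.65 m/s

3289.65


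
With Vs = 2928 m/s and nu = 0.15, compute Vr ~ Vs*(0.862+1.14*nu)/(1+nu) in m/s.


Numerator factor = 0.862 + 1.14*0.15 = 1.033
Denominator = 1 + 0.15 = 1.15
Vr = 2928 * 1.033 / 1.15 = 2630.11 m/s

2630.11


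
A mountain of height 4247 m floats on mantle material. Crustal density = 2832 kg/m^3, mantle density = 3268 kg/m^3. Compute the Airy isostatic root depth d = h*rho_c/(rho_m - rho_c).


rho_m - rho_c = 3268 - 2832 = 436
d = 4247 * 2832 / 436
= 12027504 / 436
= 27586.02 m

27586.02


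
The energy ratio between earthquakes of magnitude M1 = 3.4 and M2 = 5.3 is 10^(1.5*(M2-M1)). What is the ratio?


M2 - M1 = 5.3 - 3.4 = 1.9
1.5 * 1.9 = 2.85
ratio = 10^2.85 = 707.95

707.95


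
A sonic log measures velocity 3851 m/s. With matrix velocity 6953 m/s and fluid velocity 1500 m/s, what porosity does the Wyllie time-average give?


1/V - 1/Vm = 1/3851 - 1/6953 = 0.00011585
1/Vf - 1/Vm = 1/1500 - 1/6953 = 0.00052284
phi = 0.00011585 / 0.00052284 = 0.2216

0.2216
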